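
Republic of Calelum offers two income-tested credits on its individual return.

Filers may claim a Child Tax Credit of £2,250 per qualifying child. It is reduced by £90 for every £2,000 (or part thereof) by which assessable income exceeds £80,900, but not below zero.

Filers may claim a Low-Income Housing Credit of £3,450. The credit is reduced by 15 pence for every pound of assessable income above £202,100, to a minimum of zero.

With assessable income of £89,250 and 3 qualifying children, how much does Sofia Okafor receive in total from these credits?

Child Tax Credit: base = 3 × £2,250 = £6,750. income exceeds £80,900 by £8,350, which is 5 full-or-partial £2,000 increments; reduction = 5 × £90 = £450, leaving £6,300.
Low-Income Housing Credit: £89,250 is at or below the £202,100 threshold, so the full £3,450 applies.
Total: £6,300 + £3,450 = £9,750.

£9,750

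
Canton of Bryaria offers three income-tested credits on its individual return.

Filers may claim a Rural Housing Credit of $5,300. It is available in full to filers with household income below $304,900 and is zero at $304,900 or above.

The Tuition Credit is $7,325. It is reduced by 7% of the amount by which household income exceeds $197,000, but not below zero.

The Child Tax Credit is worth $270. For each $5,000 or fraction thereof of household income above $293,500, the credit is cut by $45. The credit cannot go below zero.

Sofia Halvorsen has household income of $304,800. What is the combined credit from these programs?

Rural Housing Credit: $304,800 is below the $304,900 cutoff, so the full $5,300 applies.
Tuition Credit: 7% of the $107,800 excess over $197,000 is $7,546 ≥ base, so the credit is $0.
Child Tax Credit: income exceeds $293,500 by $11,300, which is 3 full-or-partial $5,000 increments; reduction = 3 × $45 = $135, leaving $135.
Total: $5,300 + $0 + $135 = $5,435.

$5,435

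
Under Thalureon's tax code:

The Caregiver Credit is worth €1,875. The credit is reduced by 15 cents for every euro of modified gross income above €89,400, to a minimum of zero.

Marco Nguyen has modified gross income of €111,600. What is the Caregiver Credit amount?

€0

Caregiver Credit: 15% of the €22,200 excess over €89,400 is €3,330 ≥ base, so the credit is €0.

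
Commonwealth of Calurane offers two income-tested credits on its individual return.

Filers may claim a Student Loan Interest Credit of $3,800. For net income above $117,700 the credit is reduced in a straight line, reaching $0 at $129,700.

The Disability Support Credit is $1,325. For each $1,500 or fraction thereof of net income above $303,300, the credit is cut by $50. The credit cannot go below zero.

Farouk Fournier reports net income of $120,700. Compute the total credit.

$4,175

Student Loan Interest Credit: $120,700 is $3,000 into a $12,000 phase-out range, leaving 9,000/12,000 of the credit: $3,800 × 9,000/12,000 = $2,850.
Disability Support Credit: $120,700 is at or below the $303,300 threshold, so the full $1,325 applies.
Total: $2,850 + $1,325 = $4,175.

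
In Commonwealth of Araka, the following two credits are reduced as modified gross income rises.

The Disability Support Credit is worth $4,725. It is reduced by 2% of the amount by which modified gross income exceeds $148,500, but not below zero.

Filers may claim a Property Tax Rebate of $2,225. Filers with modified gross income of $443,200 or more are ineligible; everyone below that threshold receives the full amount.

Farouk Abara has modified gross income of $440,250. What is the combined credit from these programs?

$2,225

Disability Support Credit: 2% of the $291,750 excess over $148,500 is $5,835 ≥ base, so the credit is $0.
Property Tax Rebate: $440,250 is below the $443,200 cutoff, so the full $2,225 applies.
Total: $0 + $2,225 = $2,225.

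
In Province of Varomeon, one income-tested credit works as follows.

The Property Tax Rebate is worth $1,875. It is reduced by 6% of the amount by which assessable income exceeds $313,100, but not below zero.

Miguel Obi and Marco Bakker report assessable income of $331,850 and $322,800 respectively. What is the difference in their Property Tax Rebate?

$543

Miguel ($331,850): Property Tax Rebate: 6% of the $18,750 excess over $313,100 is $1,125; credit = $1,875 − $1,125 = $750.
Marco ($322,800): Property Tax Rebate: 6% of the $9,700 excess over $313,100 is $582; credit = $1,875 − $582 = $1,293.
Difference: |$750 − $1,293| = $543.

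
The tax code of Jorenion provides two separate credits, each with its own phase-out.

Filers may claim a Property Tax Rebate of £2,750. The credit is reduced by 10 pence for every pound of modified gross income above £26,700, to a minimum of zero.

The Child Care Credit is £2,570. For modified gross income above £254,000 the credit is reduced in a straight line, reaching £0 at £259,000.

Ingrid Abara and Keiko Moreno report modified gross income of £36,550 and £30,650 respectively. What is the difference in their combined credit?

£590

Ingrid (£36,550): Property Tax Rebate: 10% of the £9,850 excess over £26,700 is £985; credit = £2,750 − £985 = £1,765. Child Care Credit: £36,550 is at or below the £254,000 threshold, so the full £2,570 applies. total £1,765 + £2,570 = £4,335
Keiko (£30,650): Property Tax Rebate: 10% of the £3,950 excess over £26,700 is £395; credit = £2,750 − £395 = £2,355. Child Care Credit: £30,650 is at or below the £254,000 threshold, so the full £2,570 applies. total £2,355 + £2,570 = £4,925
Difference: |£4,335 − £4,925| = £590.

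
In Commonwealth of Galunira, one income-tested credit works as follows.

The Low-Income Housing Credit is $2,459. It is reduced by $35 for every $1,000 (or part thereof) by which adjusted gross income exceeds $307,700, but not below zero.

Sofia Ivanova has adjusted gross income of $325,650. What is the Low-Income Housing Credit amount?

Low-Income Housing Credit: income exceeds $307,700 by $17,950, which is 18 full-or-partial $1,000 increments; reduction = 18 × $35 = $630, leaving $1,829.

$1,829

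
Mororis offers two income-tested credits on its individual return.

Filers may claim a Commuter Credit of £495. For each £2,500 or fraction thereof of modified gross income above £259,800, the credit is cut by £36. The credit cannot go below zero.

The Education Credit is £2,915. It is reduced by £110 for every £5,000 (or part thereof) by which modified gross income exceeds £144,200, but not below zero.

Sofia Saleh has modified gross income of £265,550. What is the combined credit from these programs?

Commuter Credit: income exceeds £259,800 by £5,750, which is 3 full-or-partial £2,500 increments; reduction = 3 × £36 = £108, leaving £387.
Education Credit: income exceeds £144,200 by £121,350, which is 25 full-or-partial £5,000 increments; reduction = 25 × £110 = £2,750, leaving £165.
Total: £387 + £165 = £552.

£552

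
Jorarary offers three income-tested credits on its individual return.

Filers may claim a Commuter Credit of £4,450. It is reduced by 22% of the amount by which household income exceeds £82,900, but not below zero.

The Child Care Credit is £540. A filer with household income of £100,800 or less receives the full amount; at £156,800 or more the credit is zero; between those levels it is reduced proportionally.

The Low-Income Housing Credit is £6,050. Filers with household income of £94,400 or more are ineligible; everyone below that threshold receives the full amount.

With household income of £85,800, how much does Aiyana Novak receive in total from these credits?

Commuter Credit: 22% of the £2,900 excess over £82,900 is £638; credit = £4,450 − £638 = £3,812.
Child Care Credit: £85,800 is at or below the £100,800 threshold, so the full £540 applies.
Low-Income Housing Credit: £85,800 is below the £94,400 cutoff, so the full £6,050 applies.
Total: £3,812 + £540 + £6,050 = £10,402.

£10,402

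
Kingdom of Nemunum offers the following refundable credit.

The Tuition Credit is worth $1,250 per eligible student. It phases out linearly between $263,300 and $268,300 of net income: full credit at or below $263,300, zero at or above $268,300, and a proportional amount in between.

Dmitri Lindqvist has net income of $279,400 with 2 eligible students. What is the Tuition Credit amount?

Tuition Credit: base = 2 × $1,250 = $2,500. $279,400 is at or above $268,300, so the credit is $0.

$0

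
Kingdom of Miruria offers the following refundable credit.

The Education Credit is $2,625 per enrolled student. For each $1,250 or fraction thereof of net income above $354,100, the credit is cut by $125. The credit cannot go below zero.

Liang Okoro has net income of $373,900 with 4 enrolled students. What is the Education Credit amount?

$8,500

Education Credit: base = 4 × $2,625 = $10,500. income exceeds $354,100 by $19,800, which is 16 full-or-partial $1,250 increments; reduction = 16 × $125 = $2,000, leaving $8,500.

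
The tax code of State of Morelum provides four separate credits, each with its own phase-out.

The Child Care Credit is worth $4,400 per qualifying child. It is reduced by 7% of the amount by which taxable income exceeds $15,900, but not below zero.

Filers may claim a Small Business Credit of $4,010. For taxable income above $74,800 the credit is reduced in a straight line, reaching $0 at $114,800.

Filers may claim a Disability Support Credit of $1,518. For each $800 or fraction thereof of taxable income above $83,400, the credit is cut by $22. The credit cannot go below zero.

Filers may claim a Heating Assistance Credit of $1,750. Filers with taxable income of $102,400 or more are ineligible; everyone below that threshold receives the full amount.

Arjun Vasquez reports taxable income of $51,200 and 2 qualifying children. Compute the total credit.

$13,607

Child Care Credit: base = 2 × $4,400 = $8,800. 7% of the $35,300 excess over $15,900 is $2,471; credit = $8,800 − $2,471 = $6,329.
Small Business Credit: $51,200 is at or below the $74,800 threshold, so the full $4,010 applies.
Disability Support Credit: $51,200 is at or below the $83,400 threshold, so the full $1,518 applies.
Heating Assistance Credit: $51,200 is below the $102,400 cutoff, so the full $1,750 applies.
Total: $6,329 + $4,010 + $1,518 + $1,750 = $13,607.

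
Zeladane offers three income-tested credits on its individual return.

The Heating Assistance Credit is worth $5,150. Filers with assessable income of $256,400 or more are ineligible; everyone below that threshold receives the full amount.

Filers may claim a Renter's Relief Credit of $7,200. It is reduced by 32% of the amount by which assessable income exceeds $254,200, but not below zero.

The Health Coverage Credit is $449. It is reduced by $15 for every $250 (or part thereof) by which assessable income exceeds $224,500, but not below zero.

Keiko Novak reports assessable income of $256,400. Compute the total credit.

$6,496

Heating Assistance Credit: $256,400 meets or exceeds the $256,400 cutoff, so the credit is $0.
Renter's Relief Credit: 32% of the $2,200 excess over $254,200 is $704; credit = $7,200 − $704 = $6,496.
Health Coverage Credit: income exceeds $224,500 by $31,900 → 128 increments × $15 = $1,920 ≥ base, so the credit is $0.
Total: $0 + $6,496 + $0 = $6,496.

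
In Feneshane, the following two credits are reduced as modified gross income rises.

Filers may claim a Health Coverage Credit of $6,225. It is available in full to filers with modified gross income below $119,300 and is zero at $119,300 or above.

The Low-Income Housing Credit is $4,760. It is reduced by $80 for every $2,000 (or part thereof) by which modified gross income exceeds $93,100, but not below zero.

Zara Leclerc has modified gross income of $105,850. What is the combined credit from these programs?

$10,425

Health Coverage Credit: $105,850 is below the $119,300 cutoff, so the full $6,225 applies.
Low-Income Housing Credit: income exceeds $93,100 by $12,750, which is 7 full-or-partial $2,000 increments; reduction = 7 × $80 = $560, leaving $4,200.
Total: $6,225 + $4,200 = $10,425.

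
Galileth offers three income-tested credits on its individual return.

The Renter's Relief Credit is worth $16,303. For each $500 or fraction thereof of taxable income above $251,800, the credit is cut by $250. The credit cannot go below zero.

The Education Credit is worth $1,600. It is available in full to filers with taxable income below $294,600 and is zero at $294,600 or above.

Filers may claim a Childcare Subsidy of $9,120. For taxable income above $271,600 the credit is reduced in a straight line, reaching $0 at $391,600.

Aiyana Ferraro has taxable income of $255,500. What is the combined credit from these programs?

$25,023

Renter's Relief Credit: income exceeds $251,800 by $3,700, which is 8 full-or-partial $500 increments; reduction = 8 × $250 = $2,000, leaving $14,303.
Education Credit: $255,500 is below the $294,600 cutoff, so the full $1,600 applies.
Childcare Subsidy: $255,500 is at or below the $271,600 threshold, so the full $9,120 applies.
Total: $14,303 + $1,600 + $9,120 = $25,023.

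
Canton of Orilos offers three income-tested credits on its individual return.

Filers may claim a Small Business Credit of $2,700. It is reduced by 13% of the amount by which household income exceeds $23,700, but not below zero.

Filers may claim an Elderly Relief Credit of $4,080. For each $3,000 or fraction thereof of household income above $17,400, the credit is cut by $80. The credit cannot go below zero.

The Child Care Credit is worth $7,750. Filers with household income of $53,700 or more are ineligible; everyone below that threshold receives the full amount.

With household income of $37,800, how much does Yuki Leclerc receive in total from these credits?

Small Business Credit: 13% of the $14,100 excess over $23,700 is $1,833; credit = $2,700 − $1,833 = $867.
Elderly Relief Credit: income exceeds $17,400 by $20,400, which is 7 full-or-partial $3,000 increments; reduction = 7 × $80 = $560, leaving $3,520.
Child Care Credit: $37,800 is below the $53,700 cutoff, so the full $7,750 applies.
Total: $867 + $3,520 + $7,750 = $12,137.

$12,137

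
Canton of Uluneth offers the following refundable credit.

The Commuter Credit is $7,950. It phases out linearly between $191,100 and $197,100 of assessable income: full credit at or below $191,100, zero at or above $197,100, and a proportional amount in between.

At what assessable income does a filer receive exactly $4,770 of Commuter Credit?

$4,770 is 4,770/7,950 of the full $7,950, so 3,180/7,950 of the $6,000 range has been used: income = $191,100 + $6,000 × 3,180/7,950 = $193,500.

$193,500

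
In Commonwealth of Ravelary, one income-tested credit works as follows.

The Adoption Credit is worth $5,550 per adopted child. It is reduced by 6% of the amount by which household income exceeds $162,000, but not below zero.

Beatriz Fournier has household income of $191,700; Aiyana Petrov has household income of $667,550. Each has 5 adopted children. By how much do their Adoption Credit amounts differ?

$25,968

Beatriz ($191,700): Adoption Credit: base = 5 × $5,550 = $27,750. 6% of the $29,700 excess over $162,000 is $1,782; credit = $27,750 − $1,782 = $25,968.
Aiyana ($667,550): Adoption Credit: base = 5 × $5,550 = $27,750. 6% of the $505,550 excess over $162,000 is $30,333 ≥ base, so the credit is $0.
Difference: |$25,968 − $0| = $25,968.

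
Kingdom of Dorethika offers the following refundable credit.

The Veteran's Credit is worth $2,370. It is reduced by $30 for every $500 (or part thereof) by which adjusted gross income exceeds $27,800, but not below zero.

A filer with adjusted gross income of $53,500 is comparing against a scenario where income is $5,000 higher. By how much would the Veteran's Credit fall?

$300

At $53,500 — income exceeds $27,800 by $25,700, which is 52 full-or-partial $500 increments; reduction = 52 × $30 = $1,560, leaving $810.
At $58,500 — income exceeds $27,800 by $30,700, which is 62 full-or-partial $500 increments; reduction = 62 × $30 = $1,860, leaving $510.
Lost: $810 − $510 = $300.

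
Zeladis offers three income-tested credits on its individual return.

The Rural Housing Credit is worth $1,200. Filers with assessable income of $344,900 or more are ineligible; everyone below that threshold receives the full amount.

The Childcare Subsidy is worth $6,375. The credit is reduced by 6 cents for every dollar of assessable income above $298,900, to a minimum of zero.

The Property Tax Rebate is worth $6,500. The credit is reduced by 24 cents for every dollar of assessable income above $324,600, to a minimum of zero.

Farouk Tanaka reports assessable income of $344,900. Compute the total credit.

Rural Housing Credit: $344,900 meets or exceeds the $344,900 cutoff, so the credit is $0.
Childcare Subsidy: 6% of the $46,000 excess over $298,900 is $2,760; credit = $6,375 − $2,760 = $3,615.
Property Tax Rebate: 24% of the $20,300 excess over $324,600 is $4,872; credit = $6,500 − $4,872 = $1,628.
Total: $0 + $3,615 + $1,628 = $5,243.

$5,243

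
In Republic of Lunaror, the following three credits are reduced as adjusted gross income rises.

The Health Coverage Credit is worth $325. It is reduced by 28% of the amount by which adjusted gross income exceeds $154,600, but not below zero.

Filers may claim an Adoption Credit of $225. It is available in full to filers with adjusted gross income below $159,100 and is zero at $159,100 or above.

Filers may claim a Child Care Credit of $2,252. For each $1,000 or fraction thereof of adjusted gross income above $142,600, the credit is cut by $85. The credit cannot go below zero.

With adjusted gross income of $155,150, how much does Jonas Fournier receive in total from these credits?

Health Coverage Credit: 28% of the $550 excess over $154,600 is $154; credit = $325 − $154 = $171.
Adoption Credit: $155,150 is below the $159,100 cutoff, so the full $225 applies.
Child Care Credit: income exceeds $142,600 by $12,550, which is 13 full-or-partial $1,000 increments; reduction = 13 × $85 = $1,105, leaving $1,147.
Total: $171 + $225 + $1,147 = $1,543.

$1,543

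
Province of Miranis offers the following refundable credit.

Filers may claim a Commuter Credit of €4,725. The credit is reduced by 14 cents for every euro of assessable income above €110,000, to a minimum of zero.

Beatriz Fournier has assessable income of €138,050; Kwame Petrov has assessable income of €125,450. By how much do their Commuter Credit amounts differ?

Beatriz (€138,050): Commuter Credit: 14% of the €28,050 excess over €110,000 is €3,927; credit = €4,725 − €3,927 = €798.
Kwame (€125,450): Commuter Credit: 14% of the €15,450 excess over €110,000 is €2,163; credit = €4,725 − €2,163 = €2,562.
Difference: |€798 − €2,562| = €1,764.

€1,764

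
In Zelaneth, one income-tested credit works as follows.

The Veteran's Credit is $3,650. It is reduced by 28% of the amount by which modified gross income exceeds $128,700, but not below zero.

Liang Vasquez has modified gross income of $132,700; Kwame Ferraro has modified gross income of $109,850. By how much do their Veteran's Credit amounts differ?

Liang ($132,700): Veteran's Credit: 28% of the $4,000 excess over $128,700 is $1,120; credit = $3,650 − $1,120 = $2,530.
Kwame ($109,850): Veteran's Credit: $109,850 is at or below the $128,700 threshold, so the full $3,650 applies.
Difference: |$2,530 − $3,650| = $1,120.

$1,120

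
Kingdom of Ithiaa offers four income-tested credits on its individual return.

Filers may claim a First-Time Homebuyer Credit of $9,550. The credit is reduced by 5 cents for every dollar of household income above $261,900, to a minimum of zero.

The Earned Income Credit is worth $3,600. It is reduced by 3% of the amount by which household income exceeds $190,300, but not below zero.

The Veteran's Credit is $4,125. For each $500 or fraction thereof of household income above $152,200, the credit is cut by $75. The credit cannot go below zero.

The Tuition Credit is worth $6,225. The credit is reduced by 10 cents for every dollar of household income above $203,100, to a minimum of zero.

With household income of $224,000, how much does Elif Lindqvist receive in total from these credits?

$16,274

First-Time Homebuyer Credit: $224,000 is at or below the $261,900 threshold, so the full $9,550 applies.
Earned Income Credit: 3% of the $33,700 excess over $190,300 is $1,011; credit = $3,600 − $1,011 = $2,589.
Veteran's Credit: income exceeds $152,200 by $71,800 → 144 increments × $75 = $10,800 ≥ base, so the credit is $0.
Tuition Credit: 10% of the $20,900 excess over $203,100 is $2,090; credit = $6,225 − $2,090 = $4,135.
Total: $9,550 + $2,589 + $0 + $4,135 = $16,274.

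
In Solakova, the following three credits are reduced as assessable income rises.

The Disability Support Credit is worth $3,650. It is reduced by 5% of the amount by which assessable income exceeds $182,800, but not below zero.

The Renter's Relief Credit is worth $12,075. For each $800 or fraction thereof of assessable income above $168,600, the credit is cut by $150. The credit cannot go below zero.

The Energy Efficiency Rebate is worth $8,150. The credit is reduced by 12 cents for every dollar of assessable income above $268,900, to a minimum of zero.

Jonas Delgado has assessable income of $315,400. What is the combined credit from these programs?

$2,570

Disability Support Credit: 5% of the $132,600 excess over $182,800 is $6,630 ≥ base, so the credit is $0.
Renter's Relief Credit: income exceeds $168,600 by $146,800 → 184 increments × $150 = $27,600 ≥ base, so the credit is $0.
Energy Efficiency Rebate: 12% of the $46,500 excess over $268,900 is $5,580; credit = $8,150 − $5,580 = $2,570.
Total: $0 + $0 + $2,570 = $2,570.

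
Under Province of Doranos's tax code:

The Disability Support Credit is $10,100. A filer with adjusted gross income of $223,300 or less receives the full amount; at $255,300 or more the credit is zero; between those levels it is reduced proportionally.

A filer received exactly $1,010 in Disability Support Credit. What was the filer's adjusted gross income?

$252,100

$1,010 is 1,010/10,100 of the full $10,100, so 9,090/10,100 of the $32,000 range has been used: income = $223,300 + $32,000 × 9,090/10,100 = $252,100.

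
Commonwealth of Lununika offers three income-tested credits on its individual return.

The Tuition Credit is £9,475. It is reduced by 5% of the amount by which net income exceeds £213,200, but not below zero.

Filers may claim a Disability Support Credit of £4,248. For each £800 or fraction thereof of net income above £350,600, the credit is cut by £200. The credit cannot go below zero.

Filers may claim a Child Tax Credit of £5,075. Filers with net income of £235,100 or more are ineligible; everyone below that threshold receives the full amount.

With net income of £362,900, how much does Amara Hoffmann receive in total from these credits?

Tuition Credit: 5% of the £149,700 excess over £213,200 is £7,485; credit = £9,475 − £7,485 = £1,990.
Disability Support Credit: income exceeds £350,600 by £12,300, which is 16 full-or-partial £800 increments; reduction = 16 × £200 = £3,200, leaving £1,048.
Child Tax Credit: £362,900 meets or exceeds the £235,100 cutoff, so the credit is £0.
Total: £1,990 + £1,048 + £0 = £3,038.

£3,038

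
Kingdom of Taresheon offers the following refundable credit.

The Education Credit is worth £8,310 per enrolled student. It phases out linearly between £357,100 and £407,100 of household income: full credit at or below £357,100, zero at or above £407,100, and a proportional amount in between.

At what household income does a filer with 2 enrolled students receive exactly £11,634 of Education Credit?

£372,100

Full credit = 2 × £8,310 = £16,620.
£11,634 is 11,634/16,620 of the full £16,620, so 4,986/16,620 of the £50,000 range has been used: income = £357,100 + £50,000 × 4,986/16,620 = £372,100.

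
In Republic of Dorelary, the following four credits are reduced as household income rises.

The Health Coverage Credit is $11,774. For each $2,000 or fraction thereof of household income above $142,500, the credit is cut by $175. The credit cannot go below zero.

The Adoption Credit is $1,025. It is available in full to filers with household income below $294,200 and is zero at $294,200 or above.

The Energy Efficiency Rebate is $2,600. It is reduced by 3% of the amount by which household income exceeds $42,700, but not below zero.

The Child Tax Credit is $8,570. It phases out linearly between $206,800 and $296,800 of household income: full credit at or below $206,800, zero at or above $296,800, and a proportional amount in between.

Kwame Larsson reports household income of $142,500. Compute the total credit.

Health Coverage Credit: $142,500 is at or below the $142,500 threshold, so the full $11,774 applies.
Adoption Credit: $142,500 is below the $294,200 cutoff, so the full $1,025 applies.
Energy Efficiency Rebate: 3% of the $99,800 excess over $42,700 is $2,994 ≥ base, so the credit is $0.
Child Tax Credit: $142,500 is at or below the $206,800 threshold, so the full $8,570 applies.
Total: $11,774 + $1,025 + $0 + $8,570 = $21,369.

$21,369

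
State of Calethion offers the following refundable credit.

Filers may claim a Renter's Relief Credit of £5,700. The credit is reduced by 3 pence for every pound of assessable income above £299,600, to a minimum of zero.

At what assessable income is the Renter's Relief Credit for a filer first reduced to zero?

£489,600

The credit falls by 3% of each pound above £299,600, so it reaches zero when the excess is £5,700 / 3% = £190,000: income = £299,600 + £190,000 = £489,600.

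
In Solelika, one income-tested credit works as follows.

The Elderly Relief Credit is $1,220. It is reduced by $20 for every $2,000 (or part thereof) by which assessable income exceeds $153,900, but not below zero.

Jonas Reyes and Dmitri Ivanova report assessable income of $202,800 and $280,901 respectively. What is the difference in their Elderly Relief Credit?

Jonas ($202,800): Elderly Relief Credit: income exceeds $153,900 by $48,900, which is 25 full-or-partial $2,000 increments; reduction = 25 × $20 = $500, leaving $720.
Dmitri ($280,901): Elderly Relief Credit: income exceeds $153,900 by $127,001 → 64 increments × $20 = $1,280 ≥ base, so the credit is $0.
Difference: |$720 − $0| = $720.

$720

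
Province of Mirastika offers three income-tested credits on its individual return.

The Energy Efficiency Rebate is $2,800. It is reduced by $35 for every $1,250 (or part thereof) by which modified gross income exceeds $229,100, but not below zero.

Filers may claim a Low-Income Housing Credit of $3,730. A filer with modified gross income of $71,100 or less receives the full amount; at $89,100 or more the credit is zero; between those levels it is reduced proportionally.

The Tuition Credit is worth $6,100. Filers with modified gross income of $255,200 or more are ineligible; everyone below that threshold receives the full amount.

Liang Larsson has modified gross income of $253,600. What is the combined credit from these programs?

$8,200

Energy Efficiency Rebate: income exceeds $229,100 by $24,500, which is 20 full-or-partial $1,250 increments; reduction = 20 × $35 = $700, leaving $2,100.
Low-Income Housing Credit: $253,600 is at or above $89,100, so the credit is $0.
Tuition Credit: $253,600 is below the $255,200 cutoff, so the full $6,100 applies.
Total: $2,100 + $0 + $6,100 = $8,200.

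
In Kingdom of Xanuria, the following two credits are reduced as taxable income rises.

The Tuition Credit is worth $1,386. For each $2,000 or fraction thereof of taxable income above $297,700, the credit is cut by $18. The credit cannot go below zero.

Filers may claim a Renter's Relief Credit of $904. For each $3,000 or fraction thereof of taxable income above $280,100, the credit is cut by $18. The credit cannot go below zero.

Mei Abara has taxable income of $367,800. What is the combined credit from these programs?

Tuition Credit: income exceeds $297,700 by $70,100, which is 36 full-or-partial $2,000 increments; reduction = 36 × $18 = $648, leaving $738.
Renter's Relief Credit: income exceeds $280,100 by $87,700, which is 30 full-or-partial $3,000 increments; reduction = 30 × $18 = $540, leaving $364.
Total: $738 + $364 = $1,102.

$1,102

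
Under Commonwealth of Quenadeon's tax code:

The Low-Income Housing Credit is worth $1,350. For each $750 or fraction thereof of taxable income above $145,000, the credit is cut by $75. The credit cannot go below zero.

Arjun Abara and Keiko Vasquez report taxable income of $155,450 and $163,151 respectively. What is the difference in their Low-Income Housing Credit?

$300

Arjun ($155,450): Low-Income Housing Credit: income exceeds $145,000 by $10,450, which is 14 full-or-partial $750 increments; reduction = 14 × $75 = $1,050, leaving $300.
Keiko ($163,151): Low-Income Housing Credit: income exceeds $145,000 by $18,151 → 25 increments × $75 = $1,875 ≥ base, so the credit is $0.
Difference: |$300 − $0| = $300.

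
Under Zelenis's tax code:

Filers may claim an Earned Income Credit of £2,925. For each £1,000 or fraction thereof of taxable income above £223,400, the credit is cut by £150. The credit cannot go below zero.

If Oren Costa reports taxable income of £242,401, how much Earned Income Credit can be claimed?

Earned Income Credit: income exceeds £223,400 by £19,001 → 20 increments × £150 = £3,000 ≥ base, so the credit is £0.

£0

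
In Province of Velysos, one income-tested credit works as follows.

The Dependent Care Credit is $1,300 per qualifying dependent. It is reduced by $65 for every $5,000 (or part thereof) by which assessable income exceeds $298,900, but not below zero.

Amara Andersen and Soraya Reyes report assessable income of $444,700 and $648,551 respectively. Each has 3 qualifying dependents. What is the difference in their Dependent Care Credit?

$1,950

Amara ($444,700): Dependent Care Credit: base = 3 × $1,300 = $3,900. income exceeds $298,900 by $145,800, which is 30 full-or-partial $5,000 increments; reduction = 30 × $65 = $1,950, leaving $1,950.
Soraya ($648,551): Dependent Care Credit: base = 3 × $1,300 = $3,900. income exceeds $298,900 by $349,651 → 70 increments × $65 = $4,550 ≥ base, so the credit is $0.
Difference: |$1,950 − $0| = $1,950.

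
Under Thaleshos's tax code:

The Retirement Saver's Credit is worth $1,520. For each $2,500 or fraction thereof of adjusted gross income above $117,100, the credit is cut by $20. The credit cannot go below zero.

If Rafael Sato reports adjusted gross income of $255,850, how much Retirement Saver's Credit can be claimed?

Retirement Saver's Credit: income exceeds $117,100 by $138,750, which is 56 full-or-partial $2,500 increments; reduction = 56 × $20 = $1,120, leaving $400.

$400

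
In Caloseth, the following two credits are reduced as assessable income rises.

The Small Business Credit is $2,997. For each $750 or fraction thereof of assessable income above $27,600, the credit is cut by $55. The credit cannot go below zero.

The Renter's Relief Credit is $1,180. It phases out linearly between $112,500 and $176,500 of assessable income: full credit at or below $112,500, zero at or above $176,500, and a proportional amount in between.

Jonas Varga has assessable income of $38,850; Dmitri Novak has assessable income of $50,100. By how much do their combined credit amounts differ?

$825

Jonas ($38,850): Small Business Credit: income exceeds $27,600 by $11,250, which is 15 full-or-partial $750 increments; reduction = 15 × $55 = $825, leaving $2,172. Renter's Relief Credit: $38,850 is at or below the $112,500 threshold, so the full $1,180 applies. total $2,172 + $1,180 = $3,352
Dmitri ($50,100): Small Business Credit: income exceeds $27,600 by $22,500, which is 30 full-or-partial $750 increments; reduction = 30 × $55 = $1,650, leaving $1,347. Renter's Relief Credit: $50,100 is at or below the $112,500 threshold, so the full $1,180 applies. total $1,347 + $1,180 = $2,527
Difference: |$3,352 − $2,527| = $825.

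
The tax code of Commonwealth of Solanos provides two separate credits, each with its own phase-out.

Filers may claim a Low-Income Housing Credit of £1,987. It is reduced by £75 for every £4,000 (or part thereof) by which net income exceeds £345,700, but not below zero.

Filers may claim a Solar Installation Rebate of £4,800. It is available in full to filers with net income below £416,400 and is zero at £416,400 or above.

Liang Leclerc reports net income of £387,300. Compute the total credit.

£5,962

Low-Income Housing Credit: income exceeds £345,700 by £41,600, which is 11 full-or-partial £4,000 increments; reduction = 11 × £75 = £825, leaving £1,162.
Solar Installation Rebate: £387,300 is below the £416,400 cutoff, so the full £4,800 applies.
Total: £1,162 + £4,800 = £5,962.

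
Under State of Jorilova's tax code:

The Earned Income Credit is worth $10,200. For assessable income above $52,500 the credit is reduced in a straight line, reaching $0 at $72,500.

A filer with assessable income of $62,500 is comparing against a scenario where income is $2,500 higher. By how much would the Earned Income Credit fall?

$1,275

At $62,500 — $62,500 is $10,000 into a $20,000 phase-out range, leaving 10,000/20,000 of the credit: $10,200 × 10,000/20,000 = $5,100.
At $65,000 — $65,000 is $12,500 into a $20,000 phase-out range, leaving 7,500/20,000 of the credit: $10,200 × 7,500/20,000 = $3,825.
Lost: $5,100 − $3,825 = $1,275.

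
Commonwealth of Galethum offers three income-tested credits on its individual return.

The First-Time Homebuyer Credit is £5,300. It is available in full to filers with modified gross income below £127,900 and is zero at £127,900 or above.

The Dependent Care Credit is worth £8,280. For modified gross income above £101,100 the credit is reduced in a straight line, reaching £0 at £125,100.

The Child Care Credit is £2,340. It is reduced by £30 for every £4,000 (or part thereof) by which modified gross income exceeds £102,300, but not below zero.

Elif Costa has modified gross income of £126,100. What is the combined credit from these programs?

First-Time Homebuyer Credit: £126,100 is below the £127,900 cutoff, so the full £5,300 applies.
Dependent Care Credit: £126,100 is at or above £125,100, so the credit is £0.
Child Care Credit: income exceeds £102,300 by £23,800, which is 6 full-or-partial £4,000 increments; reduction = 6 × £30 = £180, leaving £2,160.
Total: £5,300 + £0 + £2,160 = £7,460.

£7,460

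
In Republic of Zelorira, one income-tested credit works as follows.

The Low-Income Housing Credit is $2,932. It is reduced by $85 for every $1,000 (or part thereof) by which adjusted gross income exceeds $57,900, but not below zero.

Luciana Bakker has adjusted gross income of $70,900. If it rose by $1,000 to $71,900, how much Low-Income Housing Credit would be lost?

$85

At $70,900 — income exceeds $57,900 by $13,000, which is 13 full-or-partial $1,000 increments; reduction = 13 × $85 = $1,105, leaving $1,827.
At $71,900 — income exceeds $57,900 by $14,000, which is 14 full-or-partial $1,000 increments; reduction = 14 × $85 = $1,190, leaving $1,742.
Lost: $1,827 − $1,742 = $85.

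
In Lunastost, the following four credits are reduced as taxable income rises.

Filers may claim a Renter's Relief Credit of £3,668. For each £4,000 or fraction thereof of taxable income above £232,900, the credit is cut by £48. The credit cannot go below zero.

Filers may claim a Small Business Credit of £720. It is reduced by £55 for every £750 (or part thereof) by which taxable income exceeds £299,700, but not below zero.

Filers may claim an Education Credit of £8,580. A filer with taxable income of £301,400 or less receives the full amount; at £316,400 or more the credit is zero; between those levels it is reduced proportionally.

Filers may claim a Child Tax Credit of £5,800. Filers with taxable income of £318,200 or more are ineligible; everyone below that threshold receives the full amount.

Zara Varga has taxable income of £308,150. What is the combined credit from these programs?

£13,335

Renter's Relief Credit: income exceeds £232,900 by £75,250, which is 19 full-or-partial £4,000 increments; reduction = 19 × £48 = £912, leaving £2,756.
Small Business Credit: income exceeds £299,700 by £8,450, which is 12 full-or-partial £750 increments; reduction = 12 × £55 = £660, leaving £60.
Education Credit: £308,150 is £6,750 into a £15,000 phase-out range, leaving 8,250/15,000 of the credit: £8,580 × 8,250/15,000 = £4,719.
Child Tax Credit: £308,150 is below the £318,200 cutoff, so the full £5,800 applies.
Total: £2,756 + £60 + £4,719 + £5,800 = £13,335.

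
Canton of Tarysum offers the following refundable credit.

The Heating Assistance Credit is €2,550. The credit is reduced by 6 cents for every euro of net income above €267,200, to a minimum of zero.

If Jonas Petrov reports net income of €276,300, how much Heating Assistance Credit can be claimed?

€2,004

Heating Assistance Credit: 6% of the €9,100 excess over €267,200 is €546; credit = €2,550 − €546 = €2,004.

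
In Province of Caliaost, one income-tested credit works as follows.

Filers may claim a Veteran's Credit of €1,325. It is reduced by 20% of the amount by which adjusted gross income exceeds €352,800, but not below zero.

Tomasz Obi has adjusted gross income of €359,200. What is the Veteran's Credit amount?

€45

Veteran's Credit: 20% of the €6,400 excess over €352,800 is €1,280; credit = €1,325 − €1,280 = €45.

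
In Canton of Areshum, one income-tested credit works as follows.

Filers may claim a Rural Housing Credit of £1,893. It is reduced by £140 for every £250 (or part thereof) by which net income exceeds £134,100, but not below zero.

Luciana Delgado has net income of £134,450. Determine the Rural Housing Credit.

£1,613

Rural Housing Credit: income exceeds £134,100 by £350, which is 2 full-or-partial £250 increments; reduction = 2 × £140 = £280, leaving £1,613.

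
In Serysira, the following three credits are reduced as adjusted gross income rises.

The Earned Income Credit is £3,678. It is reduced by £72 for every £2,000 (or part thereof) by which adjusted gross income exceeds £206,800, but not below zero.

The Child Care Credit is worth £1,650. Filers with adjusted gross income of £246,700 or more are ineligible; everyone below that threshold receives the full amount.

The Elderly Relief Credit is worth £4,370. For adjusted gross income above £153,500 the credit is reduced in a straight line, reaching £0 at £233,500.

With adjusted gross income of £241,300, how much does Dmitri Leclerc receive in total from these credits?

£4,032

Earned Income Credit: income exceeds £206,800 by £34,500, which is 18 full-or-partial £2,000 increments; reduction = 18 × £72 = £1,296, leaving £2,382.
Child Care Credit: £241,300 is below the £246,700 cutoff, so the full £1,650 applies.
Elderly Relief Credit: £241,300 is at or above £233,500, so the credit is £0.
Total: £2,382 + £1,650 + £0 = £4,032.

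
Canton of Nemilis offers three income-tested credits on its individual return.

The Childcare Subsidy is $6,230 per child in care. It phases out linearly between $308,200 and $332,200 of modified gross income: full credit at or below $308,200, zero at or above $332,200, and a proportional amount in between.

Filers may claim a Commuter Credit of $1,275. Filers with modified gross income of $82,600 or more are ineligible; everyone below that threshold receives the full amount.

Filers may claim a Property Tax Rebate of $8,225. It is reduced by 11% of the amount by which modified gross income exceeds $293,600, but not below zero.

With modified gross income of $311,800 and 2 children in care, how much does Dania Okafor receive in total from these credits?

Childcare Subsidy: base = 2 × $6,230 = $12,460. $311,800 is $3,600 into a $24,000 phase-out range, leaving 20,400/24,000 of the credit: $12,460 × 20,400/24,000 = $10,591.
Commuter Credit: $311,800 meets or exceeds the $82,600 cutoff, so the credit is $0.
Property Tax Rebate: 11% of the $18,200 excess over $293,600 is $2,002; credit = $8,225 − $2,002 = $6,223.
Total: $10,591 + $0 + $6,223 = $16,814.

$16,814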